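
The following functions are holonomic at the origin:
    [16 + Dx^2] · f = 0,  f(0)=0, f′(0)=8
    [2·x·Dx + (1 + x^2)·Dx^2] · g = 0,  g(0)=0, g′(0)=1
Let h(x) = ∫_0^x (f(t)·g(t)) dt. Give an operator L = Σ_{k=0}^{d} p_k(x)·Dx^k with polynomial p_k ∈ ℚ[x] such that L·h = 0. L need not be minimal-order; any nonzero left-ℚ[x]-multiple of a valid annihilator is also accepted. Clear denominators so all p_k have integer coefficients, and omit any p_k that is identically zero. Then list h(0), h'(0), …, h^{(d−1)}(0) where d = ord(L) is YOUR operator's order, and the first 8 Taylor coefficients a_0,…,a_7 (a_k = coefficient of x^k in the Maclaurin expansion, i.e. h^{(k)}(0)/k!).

L = (5440 + 19136·x^2 + 25856·x^4 + 16384·x^6 + 4096·x^8)·Dx + (1152·x + 3200·x^3 + 3072·x^5 + 1024·x^7)·Dx^2 + (612 + 2252·x^2 + 3168·x^4 + 2048·x^6 + 512·x^8)·Dx^3 + (72·x + 200·x^3 + 192·x^5 + 64·x^7)·Dx^4 + (17 + 66·x^2 + 97·x^4 + 64·x^6 + 16·x^8)·Dx^5  (order 5).
h: a_k = 0, 0, 0, 8/3, 0, -24/5, 0, 232/63, …
ICs: h(0) = 0, h′(0) = 0, h′′(0) = 0, h′′′(0) = 16, h′′′′(0) = 0.

f: a_k = 0, 8, 0, -64/3, 0, 256/15, 0, -2048/315, …
g: a_k = 0, 1, 0, -1/3, 0, 1/5, 0, -1/7, …
Product ⇒ symmetric product L₀, ord ≤ 4.
h=∫h₀ ⇒ L = L₀·Dx.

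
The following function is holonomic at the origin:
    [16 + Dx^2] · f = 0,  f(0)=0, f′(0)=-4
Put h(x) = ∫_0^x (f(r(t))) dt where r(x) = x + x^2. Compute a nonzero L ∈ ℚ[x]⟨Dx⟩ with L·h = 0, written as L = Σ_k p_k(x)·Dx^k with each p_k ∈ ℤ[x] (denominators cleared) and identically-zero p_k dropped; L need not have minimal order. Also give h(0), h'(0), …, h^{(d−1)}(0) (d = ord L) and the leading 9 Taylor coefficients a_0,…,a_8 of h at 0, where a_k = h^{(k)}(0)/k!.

f: a_k = 0, -4, 0, 32/3, 0, -128/15, 0, 1024/315, 0, …
Substitute x→r, Dx→(1/r')Dx; clear ⇒ L₀.
h=∫h₀ ⇒ L = L₀·Dx.
L = (16 + 96·x + 192·x^2 + 128·x^3)·Dx - 2·Dx^2 + (1 + 2·x)·Dx^3  (order 3).
h: a_k = 0, 0, -2, -4/3, 8/3, 32/5, 176/45, -32/7, -3232/315, …
ICs: h(0) = 0, h′(0) = 0, h′′(0) = -4.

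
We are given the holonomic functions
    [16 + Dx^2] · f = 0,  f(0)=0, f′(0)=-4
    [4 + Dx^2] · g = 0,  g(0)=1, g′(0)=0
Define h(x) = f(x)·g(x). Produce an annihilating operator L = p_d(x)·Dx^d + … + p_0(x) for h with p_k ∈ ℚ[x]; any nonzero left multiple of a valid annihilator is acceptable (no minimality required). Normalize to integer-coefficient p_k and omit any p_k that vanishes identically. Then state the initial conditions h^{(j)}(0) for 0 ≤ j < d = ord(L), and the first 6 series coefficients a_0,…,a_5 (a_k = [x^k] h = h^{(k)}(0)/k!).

f: a_k = 0, -4, 0, 32/3, 0, -128/15, …
g: a_k = 1, 0, -2, 0, 2/3, 0, …
f·g: L₀ = L_f ⊗_s L_g, ord ≤ 2·2.
L = 144 + 40·Dx^2 + Dx^4  (order 4).
h: a_k = 0, -4, 0, 56/3, 0, -488/15, …
ICs: h(0) = 0, h′(0) = -4, h′′(0) = 0, h′′′(0) = 112.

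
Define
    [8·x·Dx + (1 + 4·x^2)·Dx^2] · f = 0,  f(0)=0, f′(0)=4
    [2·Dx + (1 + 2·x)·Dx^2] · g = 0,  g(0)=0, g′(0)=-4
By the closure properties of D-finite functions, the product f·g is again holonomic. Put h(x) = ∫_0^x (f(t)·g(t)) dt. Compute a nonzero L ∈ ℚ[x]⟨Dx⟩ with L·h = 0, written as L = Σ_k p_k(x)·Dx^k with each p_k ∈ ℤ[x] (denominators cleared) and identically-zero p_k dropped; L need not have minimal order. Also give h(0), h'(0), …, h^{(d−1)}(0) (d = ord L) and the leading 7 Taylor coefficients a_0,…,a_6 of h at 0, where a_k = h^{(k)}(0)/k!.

L = (192 + 704·x + 2560·x^2 + 9984·x^3 + 15360·x^4 + 13312·x^5 + 4096·x^7)·Dx^2 + (72 + 992·x + 4928·x^2 + 15488·x^3 + 34816·x^4 + 47616·x^5 + 35840·x^6 + 6144·x^7 + 14336·x^8)·Dx^3 + (24 + 256·x + 1536·x^2 + 4992·x^3 + 11520·x^4 + 19968·x^5 + 24576·x^6 + 18432·x^7 + 6144·x^8 + 8192·x^9)·Dx^4 + (5 + 36·x + 148·x^2 + 448·x^3 + 1056·x^4 + 1920·x^5 + 2688·x^6 + 3072·x^7 + 2304·x^8 + 1024·x^9 + 1024·x^10)·Dx^5  (order 5).
h: a_k = 0, 0, 0, -16/3, 4, 0, 16/9, …
ICs: h(0) = 0, h′(0) = 0, h′′(0) = 0, h′′′(0) = -32, h′′′′(0) = 96.

f: a_k = 0, 4, 0, -16/3, 0, 64/5, 0, …
g: a_k = 0, -4, 4, -16/3, 8, -64/5, 64/3, …
Sym-product of L_f,L_g gives L₀ (≤ ord 4).
∫: right-multiply L₀ by Dx.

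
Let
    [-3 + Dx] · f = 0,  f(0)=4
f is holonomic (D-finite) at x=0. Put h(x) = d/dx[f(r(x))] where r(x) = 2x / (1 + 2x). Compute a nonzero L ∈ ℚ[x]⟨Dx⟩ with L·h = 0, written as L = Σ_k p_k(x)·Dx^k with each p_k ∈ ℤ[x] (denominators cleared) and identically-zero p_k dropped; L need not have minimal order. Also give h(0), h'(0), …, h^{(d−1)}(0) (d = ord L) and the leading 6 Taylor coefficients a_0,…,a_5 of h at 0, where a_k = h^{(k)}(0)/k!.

L = (2 - 8·x) + (-1 - 4·x - 4·x^2)·Dx  (order 1).
h: a_k = 24, 48, -144, 96, 336, -6624/5, …
ICs: h(0) = 24.

f: a_k = 4, 12, 18, 18, 27/2, 81/10, …
L₀ from L_f via x↦r, Dx↦r'^{-1}Dx.
Derive L from L₀ (diff closure).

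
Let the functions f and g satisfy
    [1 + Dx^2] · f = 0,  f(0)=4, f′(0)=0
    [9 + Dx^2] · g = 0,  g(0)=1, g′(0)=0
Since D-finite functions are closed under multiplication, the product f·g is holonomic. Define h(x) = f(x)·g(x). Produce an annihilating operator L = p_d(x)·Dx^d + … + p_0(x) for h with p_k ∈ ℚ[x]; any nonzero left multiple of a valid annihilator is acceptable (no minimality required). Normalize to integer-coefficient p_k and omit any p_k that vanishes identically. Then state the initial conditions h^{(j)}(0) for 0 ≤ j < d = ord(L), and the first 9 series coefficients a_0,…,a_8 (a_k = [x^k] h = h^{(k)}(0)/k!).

f: a_k = 4, 0, -2, 0, 1/6, 0, -1/180, 0, 1/10080, …
g: a_k = 1, 0, -9/2, 0, 27/8, 0, -81/80, 0, 729/4480, …
f·g: L₀ = L_f ⊗_s L_g, ord ≤ 2·2.
L = 64 + 20·Dx^2 + Dx^4  (order 4).
h: a_k = 4, 0, -20, 0, 68/3, 0, -104/9, 0, 1028/315, …
ICs: h(0) = 4, h′(0) = 0, h′′(0) = -40, h′′′(0) = 0.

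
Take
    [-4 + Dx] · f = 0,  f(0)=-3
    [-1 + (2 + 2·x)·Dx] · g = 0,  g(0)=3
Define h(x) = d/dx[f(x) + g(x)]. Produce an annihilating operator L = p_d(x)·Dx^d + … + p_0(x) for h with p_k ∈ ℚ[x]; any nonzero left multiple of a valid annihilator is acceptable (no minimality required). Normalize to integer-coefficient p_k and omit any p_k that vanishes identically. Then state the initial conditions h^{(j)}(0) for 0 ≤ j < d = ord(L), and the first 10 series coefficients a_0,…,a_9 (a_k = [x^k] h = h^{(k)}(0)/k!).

f: a_k = -3, -12, -24, -32, -32, -128/5, -256/15, -1024/105, -512/105, -2048/945, …
g: a_k = 3, 3/2, -3/8, 3/16, -15/128, 21/256, -63/1024, 99/2048, -1287/32768, 2145/65536, …
Weyl lclm of L_f,L_g ⇒ L₀ (ord ≤ 2).
h=h₀': d/dx-closure on L₀ ⇒ L.
L = (-44 - 32·x) + (-61 - 128·x - 64·x^2)·Dx + (18 + 34·x + 16·x^2)·Dx^2  (order 2).
h: a_k = -21/2, -195/4, -1527/16, -4111/32, -32663/256, -263089/2560, -2086757/30720, -16912351/430080, -132190703/6881280, -1108201249/123863040, …
ICs: h(0) = -21/2, h′(0) = -195/4.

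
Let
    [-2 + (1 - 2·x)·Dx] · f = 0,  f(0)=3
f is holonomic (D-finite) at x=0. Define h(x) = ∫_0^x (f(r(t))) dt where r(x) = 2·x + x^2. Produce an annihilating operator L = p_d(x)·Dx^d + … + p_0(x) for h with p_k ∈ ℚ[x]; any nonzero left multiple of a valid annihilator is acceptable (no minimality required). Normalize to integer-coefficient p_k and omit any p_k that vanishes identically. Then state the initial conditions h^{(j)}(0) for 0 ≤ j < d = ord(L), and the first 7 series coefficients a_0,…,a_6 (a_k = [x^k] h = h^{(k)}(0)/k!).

f: a_k = 3, 6, 12, 24, 48, 96, 192, …
f∘r: x↦r, Dx↦Dx/r' in L_f ⇒ L₀.
∫: right-multiply L₀ by Dx.
L = (4 + 4·x)·Dx + (-1 + 4·x + 2·x^2)·Dx^2  (order 2).
h: a_k = 0, 3, 6, 18, 60, 1068/5, 792, …
ICs: h(0) = 0, h′(0) = 3.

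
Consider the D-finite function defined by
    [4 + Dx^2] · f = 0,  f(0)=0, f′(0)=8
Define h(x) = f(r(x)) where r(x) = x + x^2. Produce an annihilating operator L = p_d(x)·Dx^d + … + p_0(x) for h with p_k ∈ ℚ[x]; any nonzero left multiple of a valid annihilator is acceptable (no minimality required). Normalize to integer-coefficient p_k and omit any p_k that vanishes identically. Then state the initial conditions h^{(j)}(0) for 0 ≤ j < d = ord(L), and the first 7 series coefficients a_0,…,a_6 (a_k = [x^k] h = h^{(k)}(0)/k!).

f: a_k = 0, 8, 0, -16/3, 0, 16/15, 0, …
Change of var in L_f (x↦r) gives L₀.
L = (4 + 24·x + 48·x^2 + 32·x^3) - 2·Dx + (1 + 2·x)·Dx^2  (order 2).
h: a_k = 0, 8, 8, -16/3, -16, -224/15, 0, …
ICs: h(0) = 0, h′(0) = 8.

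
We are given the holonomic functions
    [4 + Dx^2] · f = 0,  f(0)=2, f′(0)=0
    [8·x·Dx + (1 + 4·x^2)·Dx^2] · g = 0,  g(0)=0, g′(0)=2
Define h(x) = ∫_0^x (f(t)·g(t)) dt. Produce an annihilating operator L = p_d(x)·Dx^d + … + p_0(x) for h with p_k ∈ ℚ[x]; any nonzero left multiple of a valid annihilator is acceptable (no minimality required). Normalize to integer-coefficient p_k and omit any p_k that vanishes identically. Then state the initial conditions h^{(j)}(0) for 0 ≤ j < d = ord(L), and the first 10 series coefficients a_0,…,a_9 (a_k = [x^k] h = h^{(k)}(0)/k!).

L = (80 + 832·x^2 + 1408·x^4 + 2048·x^6 + 2048·x^8)·Dx + (96·x + 640·x^3 + 1536·x^5 + 2048·x^7)·Dx^2 + (24 + 256·x^2 + 576·x^4 + 1024·x^6 + 1024·x^8)·Dx^3 + (24·x + 160·x^3 + 384·x^5 + 512·x^7)·Dx^4 + (1 + 12·x^2 + 56·x^4 + 128·x^6 + 128·x^8)·Dx^5  (order 5).
h: a_k = 0, 0, 2, 0, -10/3, 0, 196/45, 0, -2602/315, 0, …
ICs: h(0) = 0, h′(0) = 0, h′′(0) = 4, h′′′(0) = 0, h′′′′(0) = -80.

f: a_k = 2, 0, -4, 0, 4/3, 0, -8/45, 0, 4/315, 0, …
g: a_k = 0, 2, 0, -8/3, 0, 32/5, 0, -128/7, 0, 512/9, …
Product ⇒ symmetric product L₀, ord ≤ 4.
Integrate: L := L₀·Dx.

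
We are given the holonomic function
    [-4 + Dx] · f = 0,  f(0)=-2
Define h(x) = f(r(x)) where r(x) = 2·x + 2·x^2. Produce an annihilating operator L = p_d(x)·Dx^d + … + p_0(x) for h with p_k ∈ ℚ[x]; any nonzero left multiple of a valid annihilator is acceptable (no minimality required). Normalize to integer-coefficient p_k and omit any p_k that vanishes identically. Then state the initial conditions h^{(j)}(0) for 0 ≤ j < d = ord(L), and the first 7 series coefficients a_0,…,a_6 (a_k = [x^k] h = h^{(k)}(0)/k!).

L = (-8 - 16·x) + Dx  (order 1).
h: a_k = -2, -16, -80, -896/3, -2752/3, -36352/15, -255488/45, …
ICs: h(0) = -2.

f: a_k = -2, -8, -16, -64/3, -64/3, -256/15, -512/45, …
Change of var in L_f (x↦r) gives L₀.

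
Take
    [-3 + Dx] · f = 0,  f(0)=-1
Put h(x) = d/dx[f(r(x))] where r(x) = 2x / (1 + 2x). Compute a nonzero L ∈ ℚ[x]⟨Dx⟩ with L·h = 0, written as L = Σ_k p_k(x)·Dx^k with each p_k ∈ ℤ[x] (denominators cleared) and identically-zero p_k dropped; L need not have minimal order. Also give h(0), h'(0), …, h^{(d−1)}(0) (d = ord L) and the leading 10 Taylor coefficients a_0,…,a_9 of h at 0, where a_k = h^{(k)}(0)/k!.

f: a_k = -1, -3, -9/2, -9/2, -27/8, -81/40, -81/80, -243/560, -729/4480, -243/4480, …
f∘r: x↦r, Dx↦Dx/r' in L_f ⇒ L₀.
h=h₀': d/dx-closure on L₀ ⇒ L.
L = (2 - 8·x) + (-1 - 4·x - 4·x^2)·Dx  (order 1).
h: a_k = -6, -12, 36, -24, -84, 1656/5, -3288/5, 25968/35, 7668/35, -129432/35, …
ICs: h(0) = -6.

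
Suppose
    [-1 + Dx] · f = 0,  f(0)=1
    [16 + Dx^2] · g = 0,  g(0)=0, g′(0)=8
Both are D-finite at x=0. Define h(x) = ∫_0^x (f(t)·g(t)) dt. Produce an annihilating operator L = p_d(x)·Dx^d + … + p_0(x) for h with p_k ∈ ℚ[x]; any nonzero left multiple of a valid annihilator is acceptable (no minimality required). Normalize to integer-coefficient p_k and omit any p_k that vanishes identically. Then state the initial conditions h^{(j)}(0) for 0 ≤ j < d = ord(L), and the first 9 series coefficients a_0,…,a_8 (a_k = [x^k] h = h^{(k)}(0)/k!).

L = 17·Dx - 2·Dx^2 + Dx^3  (order 3).
h: a_k = 0, 0, 4, 8/3, -13/3, -4, 101/90, 611/315, 727/5040, …
ICs: h(0) = 0, h′(0) = 0, h′′(0) = 8.

f: a_k = 1, 1, 1/2, 1/6, 1/24, 1/120, 1/720, 1/5040, 1/40320, …
g: a_k = 0, 8, 0, -64/3, 0, 256/15, 0, -2048/315, 0, …
h₀=f·g: eliminate ⇒ L₀, order ≤ 1·2.
h=∫h₀ ⇒ L = L₀·Dx.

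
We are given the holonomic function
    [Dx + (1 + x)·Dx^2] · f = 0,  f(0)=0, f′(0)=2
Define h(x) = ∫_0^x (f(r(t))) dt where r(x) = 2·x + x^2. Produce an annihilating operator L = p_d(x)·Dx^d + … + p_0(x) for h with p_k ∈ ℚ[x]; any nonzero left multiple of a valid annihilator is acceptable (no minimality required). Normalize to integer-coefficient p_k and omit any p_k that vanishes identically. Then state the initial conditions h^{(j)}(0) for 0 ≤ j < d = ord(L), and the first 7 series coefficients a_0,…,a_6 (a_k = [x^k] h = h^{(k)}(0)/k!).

L = Dx^2 + (1 + x)·Dx^3  (order 3).
h: a_k = 0, 0, 2, -2/3, 1/3, -1/5, 2/15, …
ICs: h(0) = 0, h′(0) = 0, h′′(0) = 4.

f: a_k = 0, 2, -1, 2/3, -1/2, 2/5, -1/3, …
Substitute x→r, Dx→(1/r')Dx; clear ⇒ L₀.
h=∫₀ˣh₀: take L = L₀·Dx.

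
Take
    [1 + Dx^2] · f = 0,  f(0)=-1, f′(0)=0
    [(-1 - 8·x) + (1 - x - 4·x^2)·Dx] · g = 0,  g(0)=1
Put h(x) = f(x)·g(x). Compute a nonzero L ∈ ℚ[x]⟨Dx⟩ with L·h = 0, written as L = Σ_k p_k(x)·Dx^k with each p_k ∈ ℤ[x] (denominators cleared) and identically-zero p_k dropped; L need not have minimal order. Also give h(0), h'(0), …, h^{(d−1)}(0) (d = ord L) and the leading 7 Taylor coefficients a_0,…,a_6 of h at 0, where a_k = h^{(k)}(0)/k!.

L = (7 + x + 4·x^2) + (2 + 16·x)·Dx + (-1 + x + 4·x^2)·Dx^2  (order 2).
h: a_k = -1, -1, -9/2, -17/2, -637/24, -1453/24, -120029/720, …
ICs: h(0) = -1, h′(0) = -1.

f: a_k = -1, 0, 1/2, 0, -1/24, 0, 1/720, …
g: a_k = 1, 1, 5, 9, 29, 65, 181, …
L₀ := L_f ⊗_s L_g (sym. prod.), ord ≤ 2.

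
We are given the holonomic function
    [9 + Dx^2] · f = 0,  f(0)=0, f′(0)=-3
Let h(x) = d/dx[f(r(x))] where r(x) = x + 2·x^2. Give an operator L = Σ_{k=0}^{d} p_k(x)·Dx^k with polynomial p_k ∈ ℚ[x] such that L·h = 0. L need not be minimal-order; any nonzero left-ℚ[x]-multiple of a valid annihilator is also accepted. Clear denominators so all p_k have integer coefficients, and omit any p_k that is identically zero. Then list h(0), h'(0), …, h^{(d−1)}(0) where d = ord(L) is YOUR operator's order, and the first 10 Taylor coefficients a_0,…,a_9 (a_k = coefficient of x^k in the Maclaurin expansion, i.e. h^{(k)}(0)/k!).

L = (57 + 144·x + 864·x^2 + 2304·x^3 + 2304·x^4) + (-12 - 48·x)·Dx + (1 + 8·x + 16·x^2)·Dx^2  (order 2).
h: a_k = -3, -12, 27/2, 108, 2079/8, 189/2, -45117/80, -6237/5, -5064363/4480, 124821/224, …
ICs: h(0) = -3, h′(0) = -12.

f: a_k = 0, -3, 0, 9/2, 0, -81/40, 0, 243/560, 0, -243/4480, …
Change of var in L_f (x↦r) gives L₀.
h₀' ⇒ L via d/dx closure of L₀.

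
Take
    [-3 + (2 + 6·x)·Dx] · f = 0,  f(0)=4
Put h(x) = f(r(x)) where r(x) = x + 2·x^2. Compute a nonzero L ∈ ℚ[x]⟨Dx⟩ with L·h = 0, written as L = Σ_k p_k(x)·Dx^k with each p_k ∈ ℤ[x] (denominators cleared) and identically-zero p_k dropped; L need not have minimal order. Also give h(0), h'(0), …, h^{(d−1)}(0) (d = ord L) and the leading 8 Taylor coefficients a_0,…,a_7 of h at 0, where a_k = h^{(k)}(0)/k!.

f: a_k = 4, 6, -9/2, 27/4, -405/32, 1701/64, -15309/256, 72171/512, …
Substitute x→r, Dx→(1/r')Dx; clear ⇒ L₀.
L = (-3 - 12·x) + (2 + 6·x + 12·x^2)·Dx  (order 1).
h: a_k = 4, 6, 15/2, -45/4, 315/32, 405/64, -11205/256, 41715/512, …
ICs: h(0) = 4.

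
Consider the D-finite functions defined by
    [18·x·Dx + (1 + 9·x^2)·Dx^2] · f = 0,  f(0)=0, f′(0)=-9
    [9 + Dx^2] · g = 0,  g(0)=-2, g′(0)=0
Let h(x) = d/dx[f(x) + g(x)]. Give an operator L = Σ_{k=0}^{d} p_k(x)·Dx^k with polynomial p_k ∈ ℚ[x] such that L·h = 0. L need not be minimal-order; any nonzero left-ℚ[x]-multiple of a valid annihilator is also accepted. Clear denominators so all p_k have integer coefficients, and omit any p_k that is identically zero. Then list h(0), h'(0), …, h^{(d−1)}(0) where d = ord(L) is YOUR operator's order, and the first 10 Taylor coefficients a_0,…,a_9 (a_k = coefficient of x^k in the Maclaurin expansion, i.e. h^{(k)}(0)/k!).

L = (-1782·x + 20412·x^3 + 13122·x^5) + (-9 + 567·x^2 + 6561·x^4 + 6561·x^6)·Dx + (-198·x + 2268·x^3 + 1458·x^5)·Dx^2 + (-1 + 63·x^2 + 729·x^4 + 729·x^6)·Dx^3  (order 3).
h: a_k = -9, 18, 81, -27, -729, 243/20, 6561, -729/280, -59049, 729/2240, …
ICs: h(0) = -9, h′(0) = 18, h′′(0) = 162.

f: a_k = 0, -9, 0, 27, 0, -729/5, 0, 6561/7, 0, -6561, …
g: a_k = -2, 0, 9, 0, -27/4, 0, 81/40, 0, -729/2240, 0, …
Sum ⇒ L₀ = lclm(L_f,L_g) in ℚ(x)⟨Dx⟩.
h=h₀': d/dx-closure on L₀ ⇒ L.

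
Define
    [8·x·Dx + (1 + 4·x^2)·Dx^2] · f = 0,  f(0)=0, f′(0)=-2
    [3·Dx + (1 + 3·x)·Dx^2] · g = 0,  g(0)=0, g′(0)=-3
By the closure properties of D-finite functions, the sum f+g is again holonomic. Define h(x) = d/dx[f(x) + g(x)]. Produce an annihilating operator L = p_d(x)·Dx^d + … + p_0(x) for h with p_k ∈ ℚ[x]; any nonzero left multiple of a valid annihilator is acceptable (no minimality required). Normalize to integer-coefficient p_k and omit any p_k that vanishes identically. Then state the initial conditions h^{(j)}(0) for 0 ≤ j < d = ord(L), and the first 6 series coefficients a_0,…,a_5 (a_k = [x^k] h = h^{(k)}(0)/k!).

f: a_k = 0, -2, 0, 8/3, 0, -32/5, …
g: a_k = 0, -3, 9/2, -9, 81/4, -243/5, …
f+g: L₀ = lclm(L_f,L_g), ord ≤ 2+2.
h₀' ⇒ L via d/dx closure of L₀.
L = (-24 - 216·x + 288·x^2 + 288·x^3) + (-26 - 48·x - 120·x^2 + 576·x^3 + 576·x^4)·Dx + (-3 - x + 24·x^2 + 32·x^3 + 144·x^4 + 144·x^5)·Dx^2  (order 2).
h: a_k = -5, 9, -19, 81, -275, 729, …
ICs: h(0) = -5, h′(0) = 9.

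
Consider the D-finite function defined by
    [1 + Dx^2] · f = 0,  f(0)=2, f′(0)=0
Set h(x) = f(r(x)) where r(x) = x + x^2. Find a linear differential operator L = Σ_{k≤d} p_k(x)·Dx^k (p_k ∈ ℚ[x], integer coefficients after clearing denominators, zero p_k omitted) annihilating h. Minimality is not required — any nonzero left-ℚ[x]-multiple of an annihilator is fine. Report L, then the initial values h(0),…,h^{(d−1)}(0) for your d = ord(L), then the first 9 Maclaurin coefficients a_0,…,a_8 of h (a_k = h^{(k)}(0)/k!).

f: a_k = 2, 0, -1, 0, 1/12, 0, -1/360, 0, 1/20160, …
L₀ from L_f via x↦r, Dx↦r'^{-1}Dx.
L = (1 + 6·x + 12·x^2 + 8·x^3) - 2·Dx + (1 + 2·x)·Dx^2  (order 2).
h: a_k = 2, 0, -1, -2, -11/12, 1/3, 179/360, 19/60, 841/20160, …
ICs: h(0) = 2, h′(0) = 0.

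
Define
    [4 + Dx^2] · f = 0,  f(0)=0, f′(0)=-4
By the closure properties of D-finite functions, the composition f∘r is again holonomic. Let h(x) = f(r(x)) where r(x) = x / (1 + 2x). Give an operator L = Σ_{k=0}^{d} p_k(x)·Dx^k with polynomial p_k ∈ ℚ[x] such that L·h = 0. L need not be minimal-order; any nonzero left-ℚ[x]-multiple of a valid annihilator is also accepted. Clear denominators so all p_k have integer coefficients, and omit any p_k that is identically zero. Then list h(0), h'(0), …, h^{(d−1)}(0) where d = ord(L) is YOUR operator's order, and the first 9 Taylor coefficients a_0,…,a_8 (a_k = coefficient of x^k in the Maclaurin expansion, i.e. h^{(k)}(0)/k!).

f: a_k = 0, -4, 0, 8/3, 0, -8/15, 0, 16/315, 0, …
f∘r: x↦r, Dx↦Dx/r' in L_f ⇒ L₀.
L = 4 + (4 + 24·x + 48·x^2 + 32·x^3)·Dx + (1 + 8·x + 24·x^2 + 32·x^3 + 16·x^4)·Dx^2  (order 2).
h: a_k = 0, -4, 8, -40/3, 16, -8/15, -80, 110896/315, -50912/45, …
ICs: h(0) = 0, h′(0) = -4.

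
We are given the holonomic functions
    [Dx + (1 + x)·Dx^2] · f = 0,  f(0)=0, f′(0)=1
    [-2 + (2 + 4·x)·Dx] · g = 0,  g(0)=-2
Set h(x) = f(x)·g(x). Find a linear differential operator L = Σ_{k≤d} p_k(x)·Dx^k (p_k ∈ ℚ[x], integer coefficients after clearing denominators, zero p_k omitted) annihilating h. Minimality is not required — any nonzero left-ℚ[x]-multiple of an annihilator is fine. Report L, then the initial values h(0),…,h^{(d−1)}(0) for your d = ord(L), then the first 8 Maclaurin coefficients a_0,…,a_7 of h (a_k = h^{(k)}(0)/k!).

L = (2 + x) + (-1 - 2·x)·Dx + (1 + 5·x + 8·x^2 + 4·x^3)·Dx^2  (order 2).
h: a_k = 0, -2, -1, 4/3, -5/3, 131/60, -121/40, 309/70, …
ICs: h(0) = 0, h′(0) = -2.

f: a_k = 0, 1, -1/2, 1/3, -1/4, 1/5, -1/6, 1/7, …
g: a_k = -2, -2, 1, -1, 5/4, -7/4, 21/8, -33/8, …
L₀ := L_f ⊗_s L_g (sym. prod.), ord ≤ 2.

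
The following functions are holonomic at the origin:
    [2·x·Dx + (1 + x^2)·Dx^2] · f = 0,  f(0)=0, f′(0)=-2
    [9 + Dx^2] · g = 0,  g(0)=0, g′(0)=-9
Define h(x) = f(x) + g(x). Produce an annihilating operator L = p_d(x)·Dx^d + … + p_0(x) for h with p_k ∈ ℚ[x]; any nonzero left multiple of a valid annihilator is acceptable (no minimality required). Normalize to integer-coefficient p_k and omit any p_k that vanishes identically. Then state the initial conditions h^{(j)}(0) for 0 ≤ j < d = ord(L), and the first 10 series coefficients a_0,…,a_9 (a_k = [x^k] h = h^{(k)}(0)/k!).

f: a_k = 0, -2, 0, 2/3, 0, -2/5, 0, 2/7, 0, -2/9, …
g: a_k = 0, -9, 0, 27/2, 0, -243/40, 0, 729/560, 0, -729/4480, …
Weyl lclm of L_f,L_g ⇒ L₀ (ord ≤ 4).
L = (-54·x + 540·x^3 + 162·x^5)·Dx + (63 + 279·x^2 + 297·x^4 + 81·x^6)·Dx^2 + (-6·x + 60·x^3 + 18·x^5)·Dx^3 + (7 + 31·x^2 + 33·x^4 + 9·x^6)·Dx^4  (order 4).
h: a_k = 0, -11, 0, 85/6, 0, -259/40, 0, 127/80, 0, -15521/40320, …
ICs: h(0) = 0, h′(0) = -11, h′′(0) = 0, h′′′(0) = 85.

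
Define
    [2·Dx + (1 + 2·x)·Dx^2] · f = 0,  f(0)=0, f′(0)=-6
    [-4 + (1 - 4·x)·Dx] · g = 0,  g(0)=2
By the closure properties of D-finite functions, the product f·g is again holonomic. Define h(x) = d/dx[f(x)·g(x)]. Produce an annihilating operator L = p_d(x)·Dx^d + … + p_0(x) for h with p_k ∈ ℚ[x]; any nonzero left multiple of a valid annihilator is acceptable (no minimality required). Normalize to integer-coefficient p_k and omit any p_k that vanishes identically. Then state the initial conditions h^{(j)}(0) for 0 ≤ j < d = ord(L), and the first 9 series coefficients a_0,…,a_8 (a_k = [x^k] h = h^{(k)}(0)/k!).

f: a_k = 0, -6, 6, -8, 12, -96/5, 32, -384/7, 96, …
g: a_k = 2, 8, 32, 128, 512, 2048, 8192, 32768, 131072, …
Product ⇒ symmetric product L₀, ord ≤ 2.
Differentiate: ansatz ord ≤ ord L₀ ⇒ L.
L = 32 + (8 + 40·x)·Dx + (-1 + 2·x + 8·x^2)·Dx^2  (order 2).
h: a_k = -12, -72, -480, -2464, -12512, -298368/5, -1396224/5, -44625408/35, -200921856/35, …
ICs: h(0) = -12, h′(0) = -72.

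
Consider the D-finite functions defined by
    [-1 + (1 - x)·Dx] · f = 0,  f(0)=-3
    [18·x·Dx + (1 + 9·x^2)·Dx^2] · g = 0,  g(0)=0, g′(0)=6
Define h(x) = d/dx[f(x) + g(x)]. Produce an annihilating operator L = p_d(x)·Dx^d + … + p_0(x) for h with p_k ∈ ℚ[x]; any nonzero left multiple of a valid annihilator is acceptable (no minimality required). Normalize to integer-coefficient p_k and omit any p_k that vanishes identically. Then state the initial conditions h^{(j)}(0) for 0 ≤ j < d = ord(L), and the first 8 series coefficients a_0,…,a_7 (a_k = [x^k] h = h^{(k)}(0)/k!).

f: a_k = -3, -3, -3, -3, -3, -3, -3, -3, …
g: a_k = 0, 6, 0, -18, 0, 486/5, 0, -4374/7, …
L₀ := lclm(L_f,L_g); ord L₀ ≤ 1+2.
Derive L from L₀ (diff closure).
L = (-18 + 72·x + 486·x^2) + (12 - 18·x - 180·x^2 + 486·x^3)·Dx + (-1 - 8·x - 72·x^3 + 81·x^4)·Dx^2  (order 2).
h: a_k = 3, -6, -63, -12, 471, -18, -4395, -24, …
ICs: h(0) = 3, h′(0) = -6.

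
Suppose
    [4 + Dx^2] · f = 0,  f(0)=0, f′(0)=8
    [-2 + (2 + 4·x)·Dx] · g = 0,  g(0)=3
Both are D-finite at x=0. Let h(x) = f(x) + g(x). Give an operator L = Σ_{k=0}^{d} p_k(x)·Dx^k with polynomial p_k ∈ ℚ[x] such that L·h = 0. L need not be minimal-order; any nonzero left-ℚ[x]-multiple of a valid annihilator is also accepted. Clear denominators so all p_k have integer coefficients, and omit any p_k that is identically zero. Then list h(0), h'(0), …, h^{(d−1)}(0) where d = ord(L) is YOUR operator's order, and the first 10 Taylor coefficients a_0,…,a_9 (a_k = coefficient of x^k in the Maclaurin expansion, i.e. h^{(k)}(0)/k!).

f: a_k = 0, 8, 0, -16/3, 0, 16/15, 0, -32/315, 0, 16/2835, …
g: a_k = 3, 3, -3/2, 3/2, -15/8, 21/8, -63/16, 99/16, -1287/128, 2145/128, …
h₀=f+g: left-lcm gives L₀, ord ≤ 3.
L = (-28 - 64·x - 64·x^2) + (12 + 88·x + 192·x^2 + 128·x^3)·Dx + (-7 - 16·x - 16·x^2)·Dx^2 + (3 + 22·x + 48·x^2 + 32·x^3)·Dx^3  (order 3).
h: a_k = 3, 11, -3/2, -23/6, -15/8, 443/120, -63/16, 30673/5040, -1287/128, 6083123/362880, …
ICs: h(0) = 3, h′(0) = 11, h′′(0) = -3.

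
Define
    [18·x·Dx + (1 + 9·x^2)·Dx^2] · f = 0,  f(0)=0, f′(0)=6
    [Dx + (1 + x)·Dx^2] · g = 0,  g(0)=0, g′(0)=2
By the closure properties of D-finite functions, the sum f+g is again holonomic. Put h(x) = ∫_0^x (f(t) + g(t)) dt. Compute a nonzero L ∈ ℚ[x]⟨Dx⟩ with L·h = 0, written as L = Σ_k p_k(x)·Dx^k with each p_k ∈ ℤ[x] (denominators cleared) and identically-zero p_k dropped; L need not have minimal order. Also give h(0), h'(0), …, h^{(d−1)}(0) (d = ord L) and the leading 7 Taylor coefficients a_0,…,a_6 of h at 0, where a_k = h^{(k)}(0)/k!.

f: a_k = 0, 6, 0, -18, 0, 486/5, 0, …
g: a_k = 0, 2, -1, 2/3, -1/2, 2/5, -1/3, …
Weyl lclm of L_f,L_g ⇒ L₀ (ord ≤ 4).
∫: right-multiply L₀ by Dx.
L = (-18 - 54·x + 486·x^2 + 162·x^3)·Dx^2 + (-20 - 36·x + 432·x^2 + 972·x^3 + 324·x^4)·Dx^3 + (-1 + 17·x + 18·x^2 + 162·x^3 + 243·x^4 + 81·x^5)·Dx^4  (order 4).
h: a_k = 0, 0, 4, -1/3, -13/3, -1/10, 244/15, …
ICs: h(0) = 0, h′(0) = 0, h′′(0) = 8, h′′′(0) = -2.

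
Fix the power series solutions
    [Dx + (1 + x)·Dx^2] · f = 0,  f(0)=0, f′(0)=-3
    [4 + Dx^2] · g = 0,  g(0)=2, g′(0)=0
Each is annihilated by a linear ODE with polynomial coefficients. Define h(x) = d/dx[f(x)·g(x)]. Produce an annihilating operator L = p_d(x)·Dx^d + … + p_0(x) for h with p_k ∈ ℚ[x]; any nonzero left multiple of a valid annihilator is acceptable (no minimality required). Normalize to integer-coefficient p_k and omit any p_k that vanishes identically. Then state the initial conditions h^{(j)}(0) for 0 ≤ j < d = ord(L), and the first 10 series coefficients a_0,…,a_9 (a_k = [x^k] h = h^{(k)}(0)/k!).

f: a_k = 0, -3, 3/2, -1, 3/4, -3/5, 1/2, -3/7, 3/8, -1/3, …
g: a_k = 2, 0, -4, 0, 4/3, 0, -8/45, 0, 4/315, 0, …
f·g: L₀ = L_f ⊗_s L_g, ord ≤ 2·2.
Derive L from L₀ (diff closure).
L = (-56 + 896·x + 4416·x^2 + 8064·x^3 + 7136·x^4 + 3072·x^5 + 512·x^6) + (72 + 776·x + 2080·x^2 + 2400·x^3 + 1280·x^4 + 256·x^5)·Dx + (70 + 824·x + 2780·x^2 + 4416·x^3 + 3664·x^4 + 1536·x^5 + 256·x^6)·Dx^2 + (18 + 194·x + 520·x^2 + 600·x^3 + 320·x^4 + 64·x^5)·Dx^3 + (21 + 150·x + 419·x^2 + 600·x^3 + 470·x^4 + 192·x^5 + 32·x^6)·Dx^4  (order 4).
h: a_k = -6, 6, 30, -18, -6, 0, 26/5, -62/15, 122/35, -73/21, …
ICs: h(0) = -6, h′(0) = 6, h′′(0) = 60, h′′′(0) = -108.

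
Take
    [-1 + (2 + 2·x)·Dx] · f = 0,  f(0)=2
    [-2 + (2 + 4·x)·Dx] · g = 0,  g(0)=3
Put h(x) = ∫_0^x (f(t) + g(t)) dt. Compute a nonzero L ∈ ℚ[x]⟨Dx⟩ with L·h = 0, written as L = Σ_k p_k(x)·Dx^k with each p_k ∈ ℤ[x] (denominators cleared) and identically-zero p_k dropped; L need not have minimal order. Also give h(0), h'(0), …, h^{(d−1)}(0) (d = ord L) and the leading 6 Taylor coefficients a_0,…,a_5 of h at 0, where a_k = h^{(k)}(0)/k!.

f: a_k = 2, 1, -1/4, 1/8, -5/64, 7/128, …
g: a_k = 3, 3, -3/2, 3/2, -15/8, 21/8, …
L₀ := lclm(L_f,L_g); ord L₀ ≤ 1+1.
h=∫h₀ ⇒ L = L₀·Dx.
L = -Dx + (3 + 4·x)·Dx^2 + (2 + 6·x + 4·x^2)·Dx^3  (order 3).
h: a_k = 0, 5, 2, -7/12, 13/32, -25/64, …
ICs: h(0) = 0, h′(0) = 5, h′′(0) = 4.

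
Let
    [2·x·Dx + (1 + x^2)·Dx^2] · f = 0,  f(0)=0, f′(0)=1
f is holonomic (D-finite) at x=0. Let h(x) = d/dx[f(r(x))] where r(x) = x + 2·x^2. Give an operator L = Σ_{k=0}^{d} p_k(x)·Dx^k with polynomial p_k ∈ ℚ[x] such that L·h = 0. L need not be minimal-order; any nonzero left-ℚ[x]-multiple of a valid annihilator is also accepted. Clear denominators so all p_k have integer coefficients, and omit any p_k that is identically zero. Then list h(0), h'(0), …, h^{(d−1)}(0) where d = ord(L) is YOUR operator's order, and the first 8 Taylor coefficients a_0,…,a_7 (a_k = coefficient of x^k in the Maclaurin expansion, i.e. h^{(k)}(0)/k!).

f: a_k = 0, 1, 0, -1/3, 0, 1/5, 0, -1/7, …
Substitute x→r, Dx→(1/r')Dx; clear ⇒ L₀.
Derive L from L₀ (diff closure).
L = (-4 + 2·x + 16·x^2 + 48·x^3 + 48·x^4) + (1 + 4·x + x^2 + 8·x^3 + 20·x^4 + 16·x^5)·Dx  (order 1).
h: a_k = 1, 4, -1, -8, -19, -4, 55, 112, …
ICs: h(0) = 1.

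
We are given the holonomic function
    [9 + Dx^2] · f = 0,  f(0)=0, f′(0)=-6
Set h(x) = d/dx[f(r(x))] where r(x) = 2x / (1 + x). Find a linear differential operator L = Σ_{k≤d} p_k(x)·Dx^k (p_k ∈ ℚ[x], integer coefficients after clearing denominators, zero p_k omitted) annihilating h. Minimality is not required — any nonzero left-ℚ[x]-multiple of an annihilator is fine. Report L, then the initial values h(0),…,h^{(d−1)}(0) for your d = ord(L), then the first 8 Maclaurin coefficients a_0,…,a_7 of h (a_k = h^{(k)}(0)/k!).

f: a_k = 0, -6, 0, 9, 0, -81/20, 0, 243/280, …
L₀ from L_f via x↦r, Dx↦r'^{-1}Dx.
h₀' ⇒ L via d/dx closure of L₀.
L = (42 + 12·x + 6·x^2) + (6 + 18·x + 18·x^2 + 6·x^3)·Dx + (1 + 4·x + 6·x^2 + 4·x^3 + x^4)·Dx^2  (order 2).
h: a_k = -12, 24, 180, -816, 1452, -360, -26772/5, 90336/5, …
ICs: h(0) = -12, h′(0) = 24.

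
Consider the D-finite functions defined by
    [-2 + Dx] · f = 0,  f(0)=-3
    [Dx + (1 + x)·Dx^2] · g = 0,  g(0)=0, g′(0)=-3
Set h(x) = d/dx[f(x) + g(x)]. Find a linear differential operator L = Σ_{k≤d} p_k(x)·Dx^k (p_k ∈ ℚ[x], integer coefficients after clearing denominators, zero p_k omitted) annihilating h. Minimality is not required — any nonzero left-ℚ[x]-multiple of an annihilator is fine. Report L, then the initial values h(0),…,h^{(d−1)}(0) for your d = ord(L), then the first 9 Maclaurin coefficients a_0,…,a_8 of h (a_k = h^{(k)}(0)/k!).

f: a_k = -3, -6, -6, -4, -2, -4/5, -4/15, -8/105, -2/105, …
g: a_k = 0, -3, 3/2, -1, 3/4, -3/5, 1/2, -3/7, 3/8, …
L₀ := lclm(L_f,L_g); ord L₀ ≤ 1+2.
Derive L from L₀ (diff closure).
L = (-8 - 4·x) + (-2 - 8·x - 4·x^2)·Dx + (3 + 5·x + 2·x^2)·Dx^2  (order 2).
h: a_k = -9, -9, -15, -5, -7, 7/5, -53/15, 299/105, -319/105, …
ICs: h(0) = -9, h′(0) = -9.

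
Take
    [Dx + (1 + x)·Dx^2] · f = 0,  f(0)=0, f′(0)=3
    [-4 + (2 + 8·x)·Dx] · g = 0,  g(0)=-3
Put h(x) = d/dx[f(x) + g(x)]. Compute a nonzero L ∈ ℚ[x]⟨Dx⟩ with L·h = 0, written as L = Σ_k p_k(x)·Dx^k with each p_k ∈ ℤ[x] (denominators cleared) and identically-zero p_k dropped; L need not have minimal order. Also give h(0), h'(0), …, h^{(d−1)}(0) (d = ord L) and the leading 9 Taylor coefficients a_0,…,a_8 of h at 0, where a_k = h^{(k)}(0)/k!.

f: a_k = 0, 3, -3/2, 1, -3/4, 3/5, -1/2, 3/7, -3/8, …
g: a_k = -3, -6, 6, -12, 30, -84, 252, -792, 2574, …
Sum ⇒ L₀ = lclm(L_f,L_g) in ℚ(x)⟨Dx⟩.
Derive L from L₀ (diff closure).
L = (-8 + 4·x) + (-10 - 8·x + 20·x^2)·Dx + (-1 - 3·x + 6·x^2 + 8·x^3)·Dx^2  (order 2).
h: a_k = -3, 9, -33, 117, -417, 1509, -5541, 20589, -77217, …
ICs: h(0) = -3, h′(0) = 9.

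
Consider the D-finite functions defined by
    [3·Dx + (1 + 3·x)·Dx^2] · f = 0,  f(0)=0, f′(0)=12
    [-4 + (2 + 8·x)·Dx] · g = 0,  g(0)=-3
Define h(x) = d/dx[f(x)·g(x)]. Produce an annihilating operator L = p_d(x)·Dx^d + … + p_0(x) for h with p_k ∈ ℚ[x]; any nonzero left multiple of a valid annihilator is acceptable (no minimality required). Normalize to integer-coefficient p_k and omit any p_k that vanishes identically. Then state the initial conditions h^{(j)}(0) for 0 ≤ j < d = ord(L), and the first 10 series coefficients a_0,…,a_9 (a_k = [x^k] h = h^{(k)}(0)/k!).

f: a_k = 0, 12, -18, 36, -81, 972/5, -486, 8748/7, -6561/2, 8748, …
g: a_k = -3, -6, 6, -12, 30, -84, 252, -792, 2574, -8580, …
L₀ := L_f ⊗_s L_g (sym. prod.), ord ≤ 2.
h₀' ⇒ L via d/dx closure of L₀.
L = (4 + 24·x + 24·x^2) + (8 + 74·x + 216·x^2 + 192·x^3)·Dx + (1 + 13·x + 62·x^2 + 128·x^3 + 96·x^4)·Dx^2  (order 2).
h: a_k = -36, -36, 216, -900, 3474, -65232/5, 242244/5, -6271884/35, 4638141/7, -17180406/7, …
ICs: h(0) = -36, h′(0) = -36.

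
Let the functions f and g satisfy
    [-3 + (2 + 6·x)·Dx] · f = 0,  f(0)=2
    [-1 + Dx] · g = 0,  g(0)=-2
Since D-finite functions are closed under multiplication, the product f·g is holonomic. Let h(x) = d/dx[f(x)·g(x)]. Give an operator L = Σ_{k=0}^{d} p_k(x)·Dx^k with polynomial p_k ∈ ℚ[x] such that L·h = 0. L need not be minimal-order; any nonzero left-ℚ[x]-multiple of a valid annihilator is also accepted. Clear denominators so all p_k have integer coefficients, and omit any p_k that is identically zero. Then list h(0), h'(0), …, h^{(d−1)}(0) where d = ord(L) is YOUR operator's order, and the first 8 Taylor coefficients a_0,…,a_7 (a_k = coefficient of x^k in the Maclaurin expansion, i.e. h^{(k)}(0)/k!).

L = (7 + 60·x + 36·x^2) + (-10 - 42·x - 36·x^2)·Dx  (order 1).
h: a_k = -10, -7, -71/4, 671/24, -16157/192, 88837/384, -14933039/23040, 589833983/322560, …
ICs: h(0) = -10.

f: a_k = 2, 3, -9/4, 27/8, -405/64, 1701/128, -15309/512, 72171/1024, …
g: a_k = -2, -2, -1, -1/3, -1/12, -1/60, -1/360, -1/2520, …
Sym-product of L_f,L_g gives L₀ (≤ ord 1).
h₀' ⇒ L via d/dx closure of L₀.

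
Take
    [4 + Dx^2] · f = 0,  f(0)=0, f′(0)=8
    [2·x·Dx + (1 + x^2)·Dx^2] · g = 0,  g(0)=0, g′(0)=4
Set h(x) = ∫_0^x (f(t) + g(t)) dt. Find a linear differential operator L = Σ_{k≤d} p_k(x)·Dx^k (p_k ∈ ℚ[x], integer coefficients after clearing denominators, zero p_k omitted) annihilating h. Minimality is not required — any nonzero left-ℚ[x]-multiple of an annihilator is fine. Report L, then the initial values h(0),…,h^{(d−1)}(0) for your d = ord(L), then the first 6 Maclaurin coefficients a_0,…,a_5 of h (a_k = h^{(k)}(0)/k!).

L = (-32·x + 80·x^3 + 16·x^5)·Dx^2 + (4 + 32·x^2 + 36·x^4 + 8·x^6)·Dx^3 + (-8·x + 20·x^3 + 4·x^5)·Dx^4 + (1 + 8·x^2 + 9·x^4 + 2·x^6)·Dx^5  (order 5).
h: a_k = 0, 0, 6, 0, -5/3, 0, …
ICs: h(0) = 0, h′(0) = 0, h′′(0) = 12, h′′′(0) = 0, h′′′′(0) = -40.

f: a_k = 0, 8, 0, -16/3, 0, 16/15, …
g: a_k = 0, 4, 0, -4/3, 0, 4/5, …
Weyl lclm of L_f,L_g ⇒ L₀ (ord ≤ 4).
Integrate: L := L₀·Dx.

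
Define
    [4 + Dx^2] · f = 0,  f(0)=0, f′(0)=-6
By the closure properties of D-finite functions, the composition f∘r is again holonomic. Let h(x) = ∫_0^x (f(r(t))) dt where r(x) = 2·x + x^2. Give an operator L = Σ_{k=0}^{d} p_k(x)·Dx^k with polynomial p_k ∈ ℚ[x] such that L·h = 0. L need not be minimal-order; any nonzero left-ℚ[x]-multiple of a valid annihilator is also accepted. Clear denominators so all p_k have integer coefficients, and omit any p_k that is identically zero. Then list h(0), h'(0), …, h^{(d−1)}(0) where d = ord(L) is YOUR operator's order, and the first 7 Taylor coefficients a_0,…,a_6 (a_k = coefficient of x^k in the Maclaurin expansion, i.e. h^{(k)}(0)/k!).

L = (16 + 48·x + 48·x^2 + 16·x^3)·Dx - Dx^2 + (1 + x)·Dx^3  (order 3).
h: a_k = 0, 0, -6, -2, 8, 48/5, -4/15, …
ICs: h(0) = 0, h′(0) = 0, h′′(0) = -12.

f: a_k = 0, -6, 0, 4, 0, -4/5, 0, …
Substitute x→r, Dx→(1/r')Dx; clear ⇒ L₀.
h=∫h₀ ⇒ L = L₀·Dx.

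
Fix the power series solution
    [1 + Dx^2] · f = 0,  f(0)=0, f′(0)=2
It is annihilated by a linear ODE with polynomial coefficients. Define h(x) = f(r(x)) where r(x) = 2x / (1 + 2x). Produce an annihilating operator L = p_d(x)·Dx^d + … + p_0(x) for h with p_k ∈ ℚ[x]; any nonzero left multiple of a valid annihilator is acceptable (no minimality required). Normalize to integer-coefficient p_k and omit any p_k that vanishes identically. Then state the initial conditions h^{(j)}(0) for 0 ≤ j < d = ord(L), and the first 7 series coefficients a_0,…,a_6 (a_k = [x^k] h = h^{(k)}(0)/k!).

f: a_k = 0, 2, 0, -1/3, 0, 1/60, 0, …
f∘r: x↦r, Dx↦Dx/r' in L_f ⇒ L₀.
L = 4 + (4 + 24·x + 48·x^2 + 32·x^3)·Dx + (1 + 8·x + 24·x^2 + 32·x^3 + 16·x^4)·Dx^2  (order 2).
h: a_k = 0, 4, -8, 40/3, -16, 8/15, 80, …
ICs: h(0) = 0, h′(0) = 4.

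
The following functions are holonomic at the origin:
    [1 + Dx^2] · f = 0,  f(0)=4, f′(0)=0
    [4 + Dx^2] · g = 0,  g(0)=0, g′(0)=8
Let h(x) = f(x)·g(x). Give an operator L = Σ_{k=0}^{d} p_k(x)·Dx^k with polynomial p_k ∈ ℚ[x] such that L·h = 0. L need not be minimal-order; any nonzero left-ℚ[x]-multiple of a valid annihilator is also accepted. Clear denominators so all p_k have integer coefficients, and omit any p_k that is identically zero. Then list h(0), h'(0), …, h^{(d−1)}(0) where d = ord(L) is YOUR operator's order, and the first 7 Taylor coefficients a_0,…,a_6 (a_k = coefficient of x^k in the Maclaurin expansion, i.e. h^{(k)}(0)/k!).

L = 9 + 10·Dx^2 + Dx^4  (order 4).
h: a_k = 0, 32, 0, -112/3, 0, 244/15, 0, …
ICs: h(0) = 0, h′(0) = 32, h′′(0) = 0, h′′′(0) = -224.

f: a_k = 4, 0, -2, 0, 1/6, 0, -1/180, …
g: a_k = 0, 8, 0, -16/3, 0, 16/15, 0, …
f·g: L₀ = L_f ⊗_s L_g, ord ≤ 2·2.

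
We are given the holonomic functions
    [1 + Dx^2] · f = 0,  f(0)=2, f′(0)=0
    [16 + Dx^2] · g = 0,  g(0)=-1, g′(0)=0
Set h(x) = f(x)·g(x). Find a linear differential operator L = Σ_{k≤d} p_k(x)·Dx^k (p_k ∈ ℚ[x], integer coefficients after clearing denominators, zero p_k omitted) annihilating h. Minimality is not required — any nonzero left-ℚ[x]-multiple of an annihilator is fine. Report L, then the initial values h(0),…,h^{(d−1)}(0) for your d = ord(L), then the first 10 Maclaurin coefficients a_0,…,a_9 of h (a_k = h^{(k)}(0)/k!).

f: a_k = 2, 0, -1, 0, 1/12, 0, -1/360, 0, 1/20160, 0, …
g: a_k = -1, 0, 8, 0, -32/3, 0, 256/45, 0, -512/315, 0, …
Sym-product of L_f,L_g gives L₀ (≤ ord 4).
L = 225 + 34·Dx^2 + Dx^4  (order 4).
h: a_k = -2, 0, 17, 0, -353/12, 0, 8177/360, 0, -198593/20160, 0, …
ICs: h(0) = -2, h′(0) = 0, h′′(0) = 34, h′′′(0) = 0.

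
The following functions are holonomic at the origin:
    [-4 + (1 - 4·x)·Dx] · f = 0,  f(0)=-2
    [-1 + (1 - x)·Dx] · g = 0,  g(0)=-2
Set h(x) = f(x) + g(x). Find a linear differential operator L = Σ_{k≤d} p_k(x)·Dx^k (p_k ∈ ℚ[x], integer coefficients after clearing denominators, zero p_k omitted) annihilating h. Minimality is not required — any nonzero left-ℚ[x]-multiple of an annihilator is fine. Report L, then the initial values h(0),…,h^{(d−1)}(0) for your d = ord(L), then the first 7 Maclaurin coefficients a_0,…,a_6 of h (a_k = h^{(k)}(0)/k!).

L = -8 + (10 - 16·x)·Dx + (-1 + 5·x - 4·x^2)·Dx^2  (order 2).
h: a_k = -4, -10, -34, -130, -514, -2050, -8194, …
ICs: h(0) = -4, h′(0) = -10.

f: a_k = -2, -8, -32, -128, -512, -2048, -8192, …
g: a_k = -2, -2, -2, -2, -2, -2, -2, …
Weyl lclm of L_f,L_g ⇒ L₀ (ord ≤ 2).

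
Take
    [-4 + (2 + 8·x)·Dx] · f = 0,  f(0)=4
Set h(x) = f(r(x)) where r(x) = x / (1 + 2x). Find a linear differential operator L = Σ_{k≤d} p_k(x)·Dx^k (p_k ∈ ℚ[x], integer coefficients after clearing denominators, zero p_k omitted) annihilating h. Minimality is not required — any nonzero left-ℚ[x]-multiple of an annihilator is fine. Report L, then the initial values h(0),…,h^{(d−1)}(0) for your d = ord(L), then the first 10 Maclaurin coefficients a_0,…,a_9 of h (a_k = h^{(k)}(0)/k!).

L = -2 + (1 + 8·x + 12·x^2)·Dx  (order 1).
h: a_k = 4, 8, -24, 80, -296, 1200, -5232, 24096, -115560, 571184, …
ICs: h(0) = 4.

f: a_k = 4, 8, -8, 16, -40, 112, -336, 1056, -3432, 11440, …
f∘r: x↦r, Dx↦Dx/r' in L_f ⇒ L₀.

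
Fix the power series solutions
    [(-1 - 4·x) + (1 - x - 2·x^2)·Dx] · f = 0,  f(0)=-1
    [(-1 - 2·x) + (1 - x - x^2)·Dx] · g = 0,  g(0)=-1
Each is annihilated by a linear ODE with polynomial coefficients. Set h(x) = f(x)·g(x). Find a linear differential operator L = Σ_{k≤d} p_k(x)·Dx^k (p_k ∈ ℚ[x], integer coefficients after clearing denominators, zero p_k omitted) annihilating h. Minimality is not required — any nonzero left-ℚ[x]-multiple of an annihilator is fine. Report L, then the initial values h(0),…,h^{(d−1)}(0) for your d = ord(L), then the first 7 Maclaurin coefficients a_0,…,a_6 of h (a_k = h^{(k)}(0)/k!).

L = (-2 - 4·x + 9·x^2 + 8·x^3) + (1 - 2·x - 2·x^2 + 3·x^3 + 2·x^4)·Dx  (order 1).
h: a_k = 1, 2, 6, 13, 30, 64, 137, …
ICs: h(0) = 1.

f: a_k = -1, -1, -3, -5, -11, -21, -43, …
g: a_k = -1, -1, -2, -3, -5, -8, -13, …
L₀ := L_f ⊗_s L_g (sym. prod.), ord ≤ 1.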